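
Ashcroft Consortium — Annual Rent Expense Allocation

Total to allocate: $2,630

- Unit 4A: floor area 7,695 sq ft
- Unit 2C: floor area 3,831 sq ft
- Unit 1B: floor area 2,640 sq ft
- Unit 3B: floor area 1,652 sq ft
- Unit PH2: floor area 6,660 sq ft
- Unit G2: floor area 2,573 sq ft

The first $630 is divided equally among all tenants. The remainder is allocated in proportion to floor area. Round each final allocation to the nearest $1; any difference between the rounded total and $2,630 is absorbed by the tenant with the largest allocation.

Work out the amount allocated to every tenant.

$630 shared equally gives $105 per tenant.
Remainder $2,000 by floor area (total 25,051): Unit 4A 614.35 → $614; Unit 2C 305.86 → $306; Unit 1B 210.77 → $211; Unit 3B 131.89 → $132; Unit PH2 531.72 → $532; Unit G2 205.42 → $205.
Totals: Unit 4A $105 + $614 = $719; Unit 2C $105 + $306 = $411; Unit 1B $105 + $211 = $316; Unit 3B $105 + $132 = $237; Unit PH2 $105 + $532 = $637; Unit G2 $105 + $205 = $310.

Unit 4A: $719; Unit 2C: $411; Unit 1B: $316; Unit 3B: $237; Unit PH2: $637; Unit G2: $310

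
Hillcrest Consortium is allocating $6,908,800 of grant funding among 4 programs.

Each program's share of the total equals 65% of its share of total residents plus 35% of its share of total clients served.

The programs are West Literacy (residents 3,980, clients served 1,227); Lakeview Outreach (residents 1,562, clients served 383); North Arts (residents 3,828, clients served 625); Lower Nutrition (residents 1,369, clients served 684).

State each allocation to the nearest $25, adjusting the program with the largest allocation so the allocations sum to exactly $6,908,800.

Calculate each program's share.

Totals — residents 10,739, clients served 2,919.
Composite weights (65% residents + 35% clients served): West Literacy 0.3880; Lakeview Outreach 0.1405; North Arts 0.3066; Lower Nutrition 0.1649.
Proportional shares: West Literacy 2,680,752.33; Lakeview Outreach 970,455.06; North Arts 2,118,497.84; Lower Nutrition 1,139,094.76.
After rounding ($25): West Literacy $2,680,750; Lakeview Outreach $970,450; North Arts $2,118,500; Lower Nutrition $1,139,100. Sum = $6,908,800.
No rounding difference to absorb.

West Literacy: $2,680,750; Lakeview Outreach: $970,450; North Arts: $2,118,500; Lower Nutrition: $1,139,100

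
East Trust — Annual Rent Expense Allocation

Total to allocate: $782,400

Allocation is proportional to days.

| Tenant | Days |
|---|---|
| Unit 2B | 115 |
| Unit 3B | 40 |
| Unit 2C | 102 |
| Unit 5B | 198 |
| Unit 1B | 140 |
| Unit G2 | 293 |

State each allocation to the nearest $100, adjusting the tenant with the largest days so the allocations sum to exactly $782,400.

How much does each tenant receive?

Combined days = 888.
Raw shares: Unit 2B 115/888 × $782,400 = 101,324.32; Unit 3B 40/888 × $782,400 = 35,243.24; Unit 2C 102/888 × $782,400 = 89,870.27; Unit 5B 198/888 × $782,400 = 174,454.05; Unit 1B 140/888 × $782,400 = 123,351.35; Unit G2 293/888 × $782,400 = 258,156.76.
At nearest $100: Unit 2B $101,300; Unit 3B $35,200; Unit 2C $89,900; Unit 5B $174,500; Unit 1B $123,400; Unit G2 $258,200. Sum = $782,500.
Difference $782,400 − $782,500 = −$100 applied to largest days (Unit G2): Unit G2 becomes $258,100.

Unit 2B: $101,300 · Unit 3B: $35,200 · Unit 2C: $89,900 · Unit 5B: $174,500 · Unit 1B: $123,400 · Unit G2: $258,100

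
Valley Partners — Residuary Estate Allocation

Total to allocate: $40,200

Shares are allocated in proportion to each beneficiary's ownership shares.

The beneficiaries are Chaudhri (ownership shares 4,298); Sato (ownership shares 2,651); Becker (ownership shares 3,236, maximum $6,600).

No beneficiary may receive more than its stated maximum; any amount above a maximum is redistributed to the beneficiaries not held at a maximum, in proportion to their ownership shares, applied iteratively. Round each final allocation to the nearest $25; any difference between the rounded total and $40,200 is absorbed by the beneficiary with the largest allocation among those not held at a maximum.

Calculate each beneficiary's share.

Ownership shares total: 10,185.
Pro-rata shares before constraints: Chaudhri 16,964.12; Sato 10,463.45; Becker 12,772.43.
Held at cap: Becker ($6,600); balance $33,600 reallocated over remaining ownership shares 6,949.
Remaining shares: Chaudhri 20,781.81 → $20,775; Sato 12,818.19 → $12,825.

Chaudhri: $20,775 · Sato: $12,825 · Becker: $6,600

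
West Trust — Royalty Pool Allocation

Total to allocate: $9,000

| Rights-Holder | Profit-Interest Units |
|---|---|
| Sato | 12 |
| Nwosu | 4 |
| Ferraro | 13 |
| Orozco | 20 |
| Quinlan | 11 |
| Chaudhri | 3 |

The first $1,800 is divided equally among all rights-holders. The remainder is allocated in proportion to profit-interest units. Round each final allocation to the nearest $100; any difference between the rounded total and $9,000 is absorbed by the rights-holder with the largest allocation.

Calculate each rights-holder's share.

$1,800 shared equally gives $300 per rights-holder.
Remainder $7,200 by profit-interest units (total 63): Sato 1,371.43 → $1,400; Nwosu 457.14 → $500; Ferraro 1,485.71 → $1,500; Orozco 2,285.71 → $2,300; Quinlan 1,257.14 → $1,300; Chaudhri 342.86 → $300.
Rounding difference −$100 on remainder applied to Orozco.
Totals: Sato $300 + $1,400 = $1,700; Nwosu $300 + $500 = $800; Ferraro $300 + $1,500 = $1,800; Orozco $300 + $2,200 = $2,500; Quinlan $300 + $1,300 = $1,600; Chaudhri $300 + $300 = $600.

Sato: $1,700; Nwosu: $800; Ferraro: $1,800; Orozco: $2,500; Quinlan: $1,600; Chaudhri: $600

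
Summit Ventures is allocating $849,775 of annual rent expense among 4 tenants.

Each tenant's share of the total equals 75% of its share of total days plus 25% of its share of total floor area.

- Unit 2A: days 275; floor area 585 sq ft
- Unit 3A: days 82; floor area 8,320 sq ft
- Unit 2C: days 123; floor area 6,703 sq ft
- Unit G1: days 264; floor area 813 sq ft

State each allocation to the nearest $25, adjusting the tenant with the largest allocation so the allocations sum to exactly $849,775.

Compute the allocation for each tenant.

Unit 2A: $243,150 | Unit 3A: $177,875 | Unit 2C: $192,075 | Unit G1: $236,675

Days total 744; floor area total 16,421.
Combined weights (75% days + 25% floor area): Unit 2A 0.2861; Unit 3A 0.2093; Unit 2C 0.2260; Unit G1 0.2785.
Proportional shares: Unit 2A 243,141.04; Unit 3A 177,882.01; Unit 2C 192,084.11; Unit G1 236,667.84.
At nearest $25: Unit 2A $243,150; Unit 3A $177,875; Unit 2C $192,075; Unit G1 $236,675. Sum = $849,775.
No rounding difference to absorb.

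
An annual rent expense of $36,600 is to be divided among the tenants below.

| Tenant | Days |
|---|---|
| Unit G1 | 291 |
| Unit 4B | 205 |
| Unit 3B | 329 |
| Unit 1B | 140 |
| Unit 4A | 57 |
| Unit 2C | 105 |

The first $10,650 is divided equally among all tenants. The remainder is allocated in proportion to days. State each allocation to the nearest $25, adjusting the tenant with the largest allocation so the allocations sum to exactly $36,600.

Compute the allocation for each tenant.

Unit G1: $8,475 | Unit 4B: $6,500 | Unit 3B: $9,350 | Unit 1B: $5,000 | Unit 4A: $3,075 | Unit 2C: $4,200

$10,650 shared equally gives $1,775 per tenant.
Remainder $25,950 by days (total 1,127): Unit G1 6,700.49 → $6,700; Unit 4B 4,720.28 → $4,725; Unit 3B 7,575.47 → $7,575; Unit 1B 3,223.60 → $3,225; Unit 4A 1,312.47 → $1,300; Unit 2C 2,417.70 → $2,425.
Totals: Unit G1 $1,775 + $6,700 = $8,475; Unit 4B $1,775 + $4,725 = $6,500; Unit 3B $1,775 + $7,575 = $9,350; Unit 1B $1,775 + $3,225 = $5,000; Unit 4A $1,775 + $1,300 = $3,075; Unit 2C $1,775 + $2,425 = $4,200.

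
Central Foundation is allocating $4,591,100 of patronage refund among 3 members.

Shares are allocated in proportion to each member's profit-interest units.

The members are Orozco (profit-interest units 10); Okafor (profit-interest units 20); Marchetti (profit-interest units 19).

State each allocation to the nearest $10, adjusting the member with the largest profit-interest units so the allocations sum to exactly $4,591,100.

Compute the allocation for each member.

Sum of profit-interest units: 10 + 20 + 19 = 49.
Raw shares: Orozco 936,959.18; Okafor 1,873,918.37; Marchetti 1,780,222.45.
Rounded to nearest $10: Orozco $936,960; Okafor $1,873,920; Marchetti $1,780,220. Sum = $4,591,100.
No rounding difference to absorb.

Orozco: $936,960 | Okafor: $1,873,920 | Marchetti: $1,780,220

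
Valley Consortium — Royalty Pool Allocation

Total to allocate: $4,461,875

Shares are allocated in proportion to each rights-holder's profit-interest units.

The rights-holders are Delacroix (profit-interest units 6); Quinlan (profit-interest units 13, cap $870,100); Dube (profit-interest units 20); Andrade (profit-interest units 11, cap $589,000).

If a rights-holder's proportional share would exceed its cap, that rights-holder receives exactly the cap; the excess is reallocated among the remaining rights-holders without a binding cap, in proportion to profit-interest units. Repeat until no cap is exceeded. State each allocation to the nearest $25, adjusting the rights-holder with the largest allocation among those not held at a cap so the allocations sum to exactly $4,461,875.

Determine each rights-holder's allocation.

Delacroix: $692,950 · Quinlan: $870,100 · Dube: $2,309,825 · Andrade: $589,000

Profit-interest units total: 50.
Proportional shares (ignoring caps): Delacroix 535,425.00; Quinlan 1,160,087.50; Dube 1,784,750.00; Andrade 981,612.50.
Held at cap: Quinlan ($870,100), Andrade ($589,000); remaining pool $3,002,775 reallocated over remaining profit-interest units 26.
Remaining shares: Delacroix 692,948.08 → $692,950; Dube 2,309,826.92 → $2,309,825.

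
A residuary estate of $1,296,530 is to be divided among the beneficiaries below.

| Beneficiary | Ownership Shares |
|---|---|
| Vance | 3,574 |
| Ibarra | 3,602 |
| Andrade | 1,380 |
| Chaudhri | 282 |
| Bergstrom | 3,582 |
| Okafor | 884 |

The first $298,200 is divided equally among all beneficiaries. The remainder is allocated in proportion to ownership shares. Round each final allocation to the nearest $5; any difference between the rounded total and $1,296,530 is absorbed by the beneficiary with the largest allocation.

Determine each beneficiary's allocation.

Equal tier: $298,200 ÷ 6 = $49,700 apiece.
Remainder $998,330 by ownership shares (total 13,304): Vance 268,192.38 → $268,190; Ibarra 270,293.50 → $270,295; Andrade 103,554.98 → $103,555; Chaudhri 21,161.23 → $21,160; Bergstrom 268,792.70 → $268,795; Okafor 66,335.22 → $66,335.
Totals: Vance $49,700 + $268,190 = $317,890; Ibarra $49,700 + $270,295 = $319,995; Andrade $49,700 + $103,555 = $153,255; Chaudhri $49,700 + $21,160 = $70,860; Bergstrom $49,700 + $268,795 = $318,495; Okafor $49,700 + $66,335 = $116,035.

Vance: $317,890 · Ibarra: $319,995 · Andrade: $153,255 · Chaudhri: $70,860 · Bergstrom: $318,495 · Okafor: $116,035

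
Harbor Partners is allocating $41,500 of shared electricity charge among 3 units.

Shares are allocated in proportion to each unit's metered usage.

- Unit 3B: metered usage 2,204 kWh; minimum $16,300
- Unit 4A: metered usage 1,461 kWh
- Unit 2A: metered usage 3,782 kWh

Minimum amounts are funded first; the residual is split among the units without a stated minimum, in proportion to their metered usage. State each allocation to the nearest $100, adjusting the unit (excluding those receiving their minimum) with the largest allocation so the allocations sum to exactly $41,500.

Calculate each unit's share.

Unit 3B: $16,300 · Unit 4A: $7,000 · Unit 2A: $18,200

Guaranteed amounts: Unit 3B $16,300. Remaining pool $25,200.
Remaining pool split over remaining metered usage 5,243: Unit 4A 7,022.16 → $7,000; Unit 2A 18,177.84 → $18,200.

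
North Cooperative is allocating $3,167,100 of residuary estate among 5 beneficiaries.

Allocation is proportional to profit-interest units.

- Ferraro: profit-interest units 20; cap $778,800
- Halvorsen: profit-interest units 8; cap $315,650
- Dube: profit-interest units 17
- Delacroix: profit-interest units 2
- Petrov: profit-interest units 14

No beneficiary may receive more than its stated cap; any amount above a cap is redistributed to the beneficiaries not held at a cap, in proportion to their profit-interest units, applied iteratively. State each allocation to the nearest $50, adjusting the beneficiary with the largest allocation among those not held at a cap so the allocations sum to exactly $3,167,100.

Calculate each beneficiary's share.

Ferraro: $778,800; Halvorsen: $315,650; Dube: $1,067,750; Delacroix: $125,600; Petrov: $879,300

Combined profit-interest units = 61.
Unconstrained shares: Ferraro 1,038,393.44; Halvorsen 415,357.38; Dube 882,634.43; Delacroix 103,839.34; Petrov 726,875.41.
Held at cap: Ferraro ($778,800), Halvorsen ($315,650); balance $2,072,650 reallocated over remaining profit-interest units 33.
Shares after redistribution: Dube 1,067,728.79 → $1,067,750; Delacroix 125,615.15 → $125,600; Petrov 879,306.06 → $879,300.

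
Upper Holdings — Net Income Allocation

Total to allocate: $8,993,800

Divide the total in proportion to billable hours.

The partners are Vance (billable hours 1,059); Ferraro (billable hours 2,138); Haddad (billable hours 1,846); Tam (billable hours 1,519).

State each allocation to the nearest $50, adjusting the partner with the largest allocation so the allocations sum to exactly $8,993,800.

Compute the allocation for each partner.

Sum of billable hours: 6,562.
Proportional shares: Vance 1,059/6,562 × $8,993,800 = 1,451,452.94; Ferraro 2,138/6,562 × $8,993,800 = 2,930,317.65; Haddad 1,846/6,562 × $8,993,800 = 2,530,105.88; Tam 1,519/6,562 × $8,993,800 = 2,081,923.53.
Rounded to nearest $50: Vance $1,451,450; Ferraro $2,930,300; Haddad $2,530,100; Tam $2,081,900. Sum = $8,993,750.
Difference $8,993,800 − $8,993,750 = +$50 applied to largest allocation (Ferraro): Ferraro becomes $2,930,350.

Vance: $1,451,450; Ferraro: $2,930,350; Haddad: $2,530,100; Tam: $2,081,900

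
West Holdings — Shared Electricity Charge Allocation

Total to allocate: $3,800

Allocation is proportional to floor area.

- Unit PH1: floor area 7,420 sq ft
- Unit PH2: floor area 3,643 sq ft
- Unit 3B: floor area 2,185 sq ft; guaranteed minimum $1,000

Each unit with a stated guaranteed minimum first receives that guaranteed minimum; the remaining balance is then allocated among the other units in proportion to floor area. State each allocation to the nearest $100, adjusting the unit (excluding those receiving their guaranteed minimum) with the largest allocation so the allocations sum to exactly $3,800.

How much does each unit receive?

Unit PH1: $1,900 | Unit PH2: $900 | Unit 3B: $1,000

Guaranteed amounts: Unit 3B $1,000. Balance $2,800.
Balance split over remaining floor area 11,063: Unit PH1 1,877.97 → $1,900; Unit PH2 922.03 → $900.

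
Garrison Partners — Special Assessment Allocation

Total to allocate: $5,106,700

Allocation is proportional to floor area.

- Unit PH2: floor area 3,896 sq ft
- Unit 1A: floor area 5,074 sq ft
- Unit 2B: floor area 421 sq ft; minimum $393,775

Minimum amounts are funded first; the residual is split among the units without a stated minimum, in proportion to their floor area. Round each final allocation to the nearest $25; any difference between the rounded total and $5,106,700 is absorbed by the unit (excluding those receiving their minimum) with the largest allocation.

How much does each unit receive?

Guaranteed amounts: Unit 2B $393,775. Residual $4,712,925.
Residual split over remaining floor area 8,970: Unit PH2 2,046,996.19 → $2,047,000; Unit 1A 2,665,928.81 → $2,665,925.

Unit PH2: $2,047,000 · Unit 1A: $2,665,925 · Unit 2B: $393,775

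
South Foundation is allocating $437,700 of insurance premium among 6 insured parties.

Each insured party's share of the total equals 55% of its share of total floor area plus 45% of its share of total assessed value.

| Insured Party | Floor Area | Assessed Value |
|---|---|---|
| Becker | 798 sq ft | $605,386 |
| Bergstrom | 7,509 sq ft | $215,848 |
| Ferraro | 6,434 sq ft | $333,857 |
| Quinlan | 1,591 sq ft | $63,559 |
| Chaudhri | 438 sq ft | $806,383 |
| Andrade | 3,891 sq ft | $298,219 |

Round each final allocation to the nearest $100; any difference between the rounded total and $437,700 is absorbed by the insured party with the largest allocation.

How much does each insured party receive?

Floor area total 20,661; assessed value total 2,323,252.
Combined weights (55% floor area + 45% assessed value): Becker 0.1385; Bergstrom 0.2417; Ferraro 0.2359; Quinlan 0.0547; Chaudhri 0.1679; Andrade 0.1613.
Pro-rata amounts: Becker 60,622.57; Bergstrom 105,791.90; Ferraro 103,271.15; Quinlan 23,926.32; Chaudhri 73,468.47; Andrade 70,619.59.
Rounded to nearest $100: Becker $60,600; Bergstrom $105,800; Ferraro $103,300; Quinlan $23,900; Chaudhri $73,500; Andrade $70,600. Sum = $437,700.
Rounded total matches; no reconciliation needed.

Becker: $60,600 · Bergstrom: $105,800 · Ferraro: $103,300 · Quinlan: $23,900 · Chaudhri: $73,500 · Andrade: $70,600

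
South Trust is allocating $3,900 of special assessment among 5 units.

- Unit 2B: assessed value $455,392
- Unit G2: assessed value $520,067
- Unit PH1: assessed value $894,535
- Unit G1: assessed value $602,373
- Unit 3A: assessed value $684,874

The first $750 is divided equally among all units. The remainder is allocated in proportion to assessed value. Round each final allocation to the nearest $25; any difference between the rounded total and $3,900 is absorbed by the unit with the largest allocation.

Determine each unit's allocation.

Unit 2B: $600; Unit G2: $675; Unit PH1: $1,050; Unit G1: $750; Unit 3A: $825

$750 shared equally gives $150 per unit.
Remainder $3,150 by assessed value (total 3,157,241): Unit 2B 454.35 → $450; Unit G2 518.87 → $525; Unit PH1 892.48 → $900; Unit G1 600.99 → $600; Unit 3A 683.30 → $675.
Totals: Unit 2B $150 + $450 = $600; Unit G2 $150 + $525 = $675; Unit PH1 $150 + $900 = $1,050; Unit G1 $150 + $600 = $750; Unit 3A $150 + $675 = $825.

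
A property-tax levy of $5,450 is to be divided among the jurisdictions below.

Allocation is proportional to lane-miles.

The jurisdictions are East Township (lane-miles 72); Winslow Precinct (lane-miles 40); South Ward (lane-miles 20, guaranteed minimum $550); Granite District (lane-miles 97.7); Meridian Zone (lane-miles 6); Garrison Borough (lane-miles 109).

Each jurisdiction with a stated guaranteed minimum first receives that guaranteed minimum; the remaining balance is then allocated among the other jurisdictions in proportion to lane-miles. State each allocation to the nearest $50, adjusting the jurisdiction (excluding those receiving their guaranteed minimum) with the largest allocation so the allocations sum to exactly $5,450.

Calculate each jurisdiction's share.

Guaranteed amounts: South Ward $550. Balance $4,900.
Balance split over remaining lane-miles 324.7: East Township 1,086.54 → $1,100; Winslow Precinct 603.63 → $600; Granite District 1,474.38 → $1,450; Meridian Zone 90.55 → $100; Garrison Borough 1,644.90 → $1,650.

East Township: $1,100 | Winslow Precinct: $600 | South Ward: $550 | Granite District: $1,450 | Meridian Zone: $100 | Garrison Borough: $1,650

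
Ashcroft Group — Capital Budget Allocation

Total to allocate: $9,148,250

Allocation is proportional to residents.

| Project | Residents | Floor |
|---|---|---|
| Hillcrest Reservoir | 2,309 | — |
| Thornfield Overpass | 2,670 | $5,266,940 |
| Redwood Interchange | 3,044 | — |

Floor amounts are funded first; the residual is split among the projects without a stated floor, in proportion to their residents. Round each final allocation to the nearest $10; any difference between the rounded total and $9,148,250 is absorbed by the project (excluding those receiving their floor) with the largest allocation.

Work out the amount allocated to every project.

Fund the minimums — Thornfield Overpass $5,266,940. Remaining pool $3,881,310.
Remaining pool split over remaining residents 5,353: Hillcrest Reservoir 1,674,191.07 → $1,674,190; Redwood Interchange 2,207,118.93 → $2,207,120.

Hillcrest Reservoir: $1,674,190; Thornfield Overpass: $5,266,940; Redwood Interchange: $2,207,120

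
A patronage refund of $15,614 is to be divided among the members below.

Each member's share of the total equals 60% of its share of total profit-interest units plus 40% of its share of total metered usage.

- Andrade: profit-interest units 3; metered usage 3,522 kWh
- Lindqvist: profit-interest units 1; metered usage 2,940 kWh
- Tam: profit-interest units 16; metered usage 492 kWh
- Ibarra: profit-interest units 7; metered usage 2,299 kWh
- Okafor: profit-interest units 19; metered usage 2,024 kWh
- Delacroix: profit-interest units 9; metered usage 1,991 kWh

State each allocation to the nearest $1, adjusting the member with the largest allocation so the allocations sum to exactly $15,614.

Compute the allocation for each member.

Andrade: $2,169 · Lindqvist: $1,554 · Tam: $2,957 · Ibarra: $2,275 · Okafor: $4,189 · Delacroix: $2,470

Totals — profit-interest units 55, metered usage 13,268.
Blended shares (60% profit-interest units + 40% metered usage): Andrade 0.1389; Lindqvist 0.0995; Tam 0.1894; Ibarra 0.1457; Okafor 0.2683; Delacroix 0.1582.
Pro-rata amounts: Andrade 2,168.90; Lindqvist 1,554.27; Tam 2,956.95; Ibarra 2,274.54; Okafor 4,189.11; Delacroix 2,470.23.
Rounded to nearest $1: Andrade $2,169; Lindqvist $1,554; Tam $2,957; Ibarra $2,275; Okafor $4,189; Delacroix $2,470. Sum = $15,614.
Rounded total matches; no reconciliation needed.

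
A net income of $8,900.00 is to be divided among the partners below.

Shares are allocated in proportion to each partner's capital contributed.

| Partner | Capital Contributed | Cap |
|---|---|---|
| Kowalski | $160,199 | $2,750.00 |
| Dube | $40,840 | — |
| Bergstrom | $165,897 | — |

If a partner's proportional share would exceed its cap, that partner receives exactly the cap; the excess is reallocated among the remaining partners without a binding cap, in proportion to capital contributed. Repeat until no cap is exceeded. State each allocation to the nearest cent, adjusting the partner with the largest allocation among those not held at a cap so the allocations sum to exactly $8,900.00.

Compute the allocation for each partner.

Kowalski: $2,750.00 | Dube: $1,214.91 | Bergstrom: $4,935.09

Sum of capital contributed: 366,936.
Pro-rata shares before constraints: Kowalski 3,885.6125; Dube 990.5706; Bergstrom 4,023.8170.
Cap binds for Kowalski ($2,750.00); residual $6,150.00 reallocated over remaining capital contributed 206,737.
Redistributed shares: Dube 1,214.9059 → $1,214.91; Bergstrom 4,935.0941 → $4,935.09.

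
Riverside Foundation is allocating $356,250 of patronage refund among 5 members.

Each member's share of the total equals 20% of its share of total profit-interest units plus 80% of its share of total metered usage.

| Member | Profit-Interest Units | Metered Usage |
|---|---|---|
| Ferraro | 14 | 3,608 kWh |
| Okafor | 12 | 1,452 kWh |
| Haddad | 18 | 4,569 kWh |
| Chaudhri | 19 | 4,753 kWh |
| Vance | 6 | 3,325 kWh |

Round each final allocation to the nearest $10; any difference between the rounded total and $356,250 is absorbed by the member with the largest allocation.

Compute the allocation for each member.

Ferraro: $72,530 | Okafor: $35,760 | Haddad: $92,130 | Chaudhri: $96,120 | Vance: $59,710

Profit-interest units total 69; metered usage total 17,707.
Blended shares (20% profit-interest units + 80% metered usage): Ferraro 0.2036; Okafor 0.1004; Haddad 0.2586; Chaudhri 0.2698; Vance 0.1676.
Raw shares: Ferraro 72,528.47; Okafor 35,761.72; Haddad 92,126.52; Chaudhri 96,120.67; Vance 59,712.62.
At nearest $10: Ferraro $72,530; Okafor $35,760; Haddad $92,130; Chaudhri $96,120; Vance $59,710. Sum = $356,250.
Sum already equals the total — no adjustment.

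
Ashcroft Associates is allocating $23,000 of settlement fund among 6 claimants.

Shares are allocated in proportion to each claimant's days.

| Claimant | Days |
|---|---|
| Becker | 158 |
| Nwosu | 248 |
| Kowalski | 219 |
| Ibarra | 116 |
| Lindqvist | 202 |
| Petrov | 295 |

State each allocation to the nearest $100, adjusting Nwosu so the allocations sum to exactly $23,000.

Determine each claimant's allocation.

Combined days = 1,238.
Raw shares: Becker 158/1,238 × $23,000 = 2,935.38; Nwosu 248/1,238 × $23,000 = 4,607.43; Kowalski 219/1,238 × $23,000 = 4,068.66; Ibarra 116/1,238 × $23,000 = 2,155.09; Lindqvist 202/1,238 × $23,000 = 3,752.83; Petrov 295/1,238 × $23,000 = 5,480.61.
At nearest $100: Becker $2,900; Nwosu $4,600; Kowalski $4,100; Ibarra $2,200; Lindqvist $3,800; Petrov $5,500. Sum = $23,100.
Difference $23,000 − $23,100 = −$100 applied to Nwosu: Nwosu becomes $4,500.

Becker: $2,900 | Nwosu: $4,500 | Kowalski: $4,100 | Ibarra: $2,200 | Lindqvist: $3,800 | Petrov: $5,500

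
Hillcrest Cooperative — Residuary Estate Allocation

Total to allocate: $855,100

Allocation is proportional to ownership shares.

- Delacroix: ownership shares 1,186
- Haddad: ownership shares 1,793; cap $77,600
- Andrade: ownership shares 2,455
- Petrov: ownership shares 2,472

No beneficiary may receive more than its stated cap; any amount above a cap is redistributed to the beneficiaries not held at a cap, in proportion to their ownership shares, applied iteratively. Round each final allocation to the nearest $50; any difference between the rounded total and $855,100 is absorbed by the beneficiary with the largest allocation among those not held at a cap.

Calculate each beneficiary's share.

Delacroix: $150,850 | Haddad: $77,600 | Andrade: $312,250 | Petrov: $314,400

Ownership shares total: 7,906.
Proportional shares (ignoring caps): Delacroix 128,275.82; Haddad 193,927.94; Andrade 265,528.78; Petrov 267,367.47.
Held at cap: Haddad ($77,600); balance $777,500 reallocated over remaining ownership shares 6,113.
Remaining shares: Delacroix 150,844.92 → $150,850; Andrade 312,246.44 → $312,250; Petrov 314,408.64 → $314,400.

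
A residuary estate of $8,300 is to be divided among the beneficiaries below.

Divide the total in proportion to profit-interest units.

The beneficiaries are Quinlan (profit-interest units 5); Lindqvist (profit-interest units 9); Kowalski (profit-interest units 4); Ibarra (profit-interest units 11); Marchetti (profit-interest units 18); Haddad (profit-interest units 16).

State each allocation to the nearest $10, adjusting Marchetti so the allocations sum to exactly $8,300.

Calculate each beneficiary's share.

Quinlan: $660; Lindqvist: $1,190; Kowalski: $530; Ibarra: $1,450; Marchetti: $2,360; Haddad: $2,110

Sum of profit-interest units: 63.
Unrounded shares: Quinlan 5/63 × $8,300 = 658.73; Lindqvist 9/63 × $8,300 = 1,185.71; Kowalski 4/63 × $8,300 = 526.98; Ibarra 11/63 × $8,300 = 1,449.21; Marchetti 18/63 × $8,300 = 2,371.43; Haddad 16/63 × $8,300 = 2,107.94.
At nearest $10: Quinlan $660; Lindqvist $1,190; Kowalski $530; Ibarra $1,450; Marchetti $2,370; Haddad $2,110. Sum = $8,310.
Difference $8,300 − $8,310 = −$10 applied to Marchetti: Marchetti becomes $2,360.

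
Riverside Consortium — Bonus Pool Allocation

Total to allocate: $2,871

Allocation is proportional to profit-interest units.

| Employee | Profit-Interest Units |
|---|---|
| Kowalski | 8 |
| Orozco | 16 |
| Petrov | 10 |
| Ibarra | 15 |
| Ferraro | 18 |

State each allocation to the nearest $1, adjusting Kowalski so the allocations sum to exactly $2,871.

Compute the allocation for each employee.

Kowalski: $342 · Orozco: $686 · Petrov: $429 · Ibarra: $643 · Ferraro: $771

Profit-interest units total: 67.
Pro-rata amounts: Kowalski 8/67 × $2,871 = 342.81; Orozco 16/67 × $2,871 = 685.61; Petrov 10/67 × $2,871 = 428.51; Ibarra 15/67 × $2,871 = 642.76; Ferraro 18/67 × $2,871 = 771.31.
After rounding ($1): Kowalski $343; Orozco $686; Petrov $429; Ibarra $643; Ferraro $771. Sum = $2,872.
Difference $2,871 − $2,872 = −$1 applied to Kowalski: Kowalski becomes $342.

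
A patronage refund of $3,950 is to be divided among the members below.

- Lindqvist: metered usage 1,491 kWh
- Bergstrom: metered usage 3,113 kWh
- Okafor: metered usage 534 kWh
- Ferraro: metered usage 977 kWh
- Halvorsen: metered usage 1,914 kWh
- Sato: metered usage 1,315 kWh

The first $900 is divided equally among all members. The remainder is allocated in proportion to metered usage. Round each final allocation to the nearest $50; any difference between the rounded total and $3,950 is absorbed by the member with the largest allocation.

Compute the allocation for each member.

Equal tier: $900 ÷ 6 = $150 apiece.
Remainder $3,050 by metered usage (total 9,344): Lindqvist 486.68 → $500; Bergstrom 1,016.12 → $1,000; Okafor 174.30 → $150; Ferraro 318.91 → $300; Halvorsen 624.75 → $600; Sato 429.23 → $450.
Rounding difference +$50 on remainder applied to Bergstrom.
Totals: Lindqvist $150 + $500 = $650; Bergstrom $150 + $1,050 = $1,200; Okafor $150 + $150 = $300; Ferraro $150 + $300 = $450; Halvorsen $150 + $600 = $750; Sato $150 + $450 = $600.

Lindqvist: $650 · Bergstrom: $1,200 · Okafor: $300 · Ferraro: $450 · Halvorsen: $750 · Sato: $600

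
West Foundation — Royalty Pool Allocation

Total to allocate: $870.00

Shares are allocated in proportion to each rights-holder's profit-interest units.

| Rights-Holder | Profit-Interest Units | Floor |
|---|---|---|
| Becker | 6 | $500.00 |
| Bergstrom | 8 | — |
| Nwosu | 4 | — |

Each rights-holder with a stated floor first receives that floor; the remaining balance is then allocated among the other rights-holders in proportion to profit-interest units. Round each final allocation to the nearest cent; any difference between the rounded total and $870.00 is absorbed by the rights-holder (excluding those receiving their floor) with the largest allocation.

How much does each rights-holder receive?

Becker: $500.00; Bergstrom: $246.67; Nwosu: $123.33

Fund the minimums — Becker $500.00. Remaining pool $370.00.
Remaining pool split over remaining profit-interest units 12: Bergstrom 246.6667 → $246.67; Nwosu 123.3333 → $123.33.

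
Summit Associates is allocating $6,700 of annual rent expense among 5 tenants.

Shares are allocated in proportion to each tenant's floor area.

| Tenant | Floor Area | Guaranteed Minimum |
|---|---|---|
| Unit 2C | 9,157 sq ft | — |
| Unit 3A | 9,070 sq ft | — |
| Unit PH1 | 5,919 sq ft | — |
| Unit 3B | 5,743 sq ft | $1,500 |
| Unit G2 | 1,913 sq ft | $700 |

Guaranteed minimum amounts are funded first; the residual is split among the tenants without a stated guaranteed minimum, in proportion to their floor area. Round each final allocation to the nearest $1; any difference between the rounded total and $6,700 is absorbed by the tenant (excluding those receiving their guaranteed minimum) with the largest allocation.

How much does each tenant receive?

Minimums first: Unit 3B $1,500; Unit G2 $700. Remaining pool $4,500.
Remaining pool split over remaining floor area 24,146: Unit 2C 1,706.56 → $1,707; Unit 3A 1,690.34 → $1,690; Unit PH1 1,103.10 → $1,103.

Unit 2C: $1,707; Unit 3A: $1,690; Unit PH1: $1,103; Unit 3B: $1,500; Unit G2: $700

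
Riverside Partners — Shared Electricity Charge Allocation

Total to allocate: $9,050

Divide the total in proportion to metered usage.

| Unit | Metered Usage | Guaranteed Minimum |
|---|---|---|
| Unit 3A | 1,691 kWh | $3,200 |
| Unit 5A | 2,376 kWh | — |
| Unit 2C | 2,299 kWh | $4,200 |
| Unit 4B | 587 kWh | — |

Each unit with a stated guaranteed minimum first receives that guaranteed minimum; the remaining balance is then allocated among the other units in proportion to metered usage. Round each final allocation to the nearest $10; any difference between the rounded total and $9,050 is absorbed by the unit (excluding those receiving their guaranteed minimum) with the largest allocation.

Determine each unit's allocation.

Minimums first: Unit 3A $3,200; Unit 2C $4,200. Remaining pool $1,650.
Remaining pool split over remaining metered usage 2,963: Unit 5A 1,323.12 → $1,320; Unit 4B 326.88 → $330.

Unit 3A: $3,200; Unit 5A: $1,320; Unit 2C: $4,200; Unit 4B: $330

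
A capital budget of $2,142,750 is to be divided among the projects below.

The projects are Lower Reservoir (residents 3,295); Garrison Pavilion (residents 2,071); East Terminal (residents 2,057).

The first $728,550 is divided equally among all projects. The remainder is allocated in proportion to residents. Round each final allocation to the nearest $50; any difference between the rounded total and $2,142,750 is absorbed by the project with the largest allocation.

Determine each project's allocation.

$728,550 shared equally gives $242,850 per project.
Remainder $1,414,200 by residents (total 7,423): Lower Reservoir 627,750.10 → $627,750; Garrison Pavilion 394,558.56 → $394,550; East Terminal 391,891.34 → $391,900.
Totals: Lower Reservoir $242,850 + $627,750 = $870,600; Garrison Pavilion $242,850 + $394,550 = $637,400; East Terminal $242,850 + $391,900 = $634,750.

Lower Reservoir: $870,600 | Garrison Pavilion: $637,400 | East Terminal: $634,750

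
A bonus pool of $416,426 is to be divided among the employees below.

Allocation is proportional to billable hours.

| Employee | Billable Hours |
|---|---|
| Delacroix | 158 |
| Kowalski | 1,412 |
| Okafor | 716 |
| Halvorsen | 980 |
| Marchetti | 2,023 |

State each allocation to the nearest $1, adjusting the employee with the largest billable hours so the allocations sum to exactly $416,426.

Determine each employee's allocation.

Delacroix: $12,440 | Kowalski: $111,173 | Okafor: $56,374 | Halvorsen: $77,160 | Marchetti: $159,279

Total billable hours = 5,289.
Raw shares: Delacroix 158/5,289 × $416,426 = 12,440.03; Kowalski 1,412/5,289 × $416,426 = 111,172.91; Okafor 716/5,289 × $416,426 = 56,373.80; Halvorsen 980/5,289 × $416,426 = 77,159.67; Marchetti 2,023/5,289 × $416,426 = 159,279.60.
Rounded to nearest $1: Delacroix $12,440; Kowalski $111,173; Okafor $56,374; Halvorsen $77,160; Marchetti $159,280. Sum = $416,427.
Difference $416,426 − $416,427 = −$1 applied to largest billable hours (Marchetti): Marchetti becomes $159,279.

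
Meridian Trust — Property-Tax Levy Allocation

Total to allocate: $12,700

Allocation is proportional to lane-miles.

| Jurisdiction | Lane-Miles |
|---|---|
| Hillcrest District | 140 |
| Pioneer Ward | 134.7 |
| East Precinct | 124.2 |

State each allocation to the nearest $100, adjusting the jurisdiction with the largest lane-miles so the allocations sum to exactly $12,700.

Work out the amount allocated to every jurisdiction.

Hillcrest District: $4,400 | Pioneer Ward: $4,300 | East Precinct: $4,000

Combined lane-miles = 398.9.
Raw shares: Hillcrest District 140/398.9 × $12,700 = 4,457.26; Pioneer Ward 134.7/398.9 × $12,700 = 4,288.52; East Precinct 124.2/398.9 × $12,700 = 3,954.22.
Rounded to nearest $100: Hillcrest District $4,500; Pioneer Ward $4,300; East Precinct $4,000. Sum = $12,800.
Difference $12,700 − $12,800 = −$100 applied to largest lane-miles (Hillcrest District): Hillcrest District becomes $4,400.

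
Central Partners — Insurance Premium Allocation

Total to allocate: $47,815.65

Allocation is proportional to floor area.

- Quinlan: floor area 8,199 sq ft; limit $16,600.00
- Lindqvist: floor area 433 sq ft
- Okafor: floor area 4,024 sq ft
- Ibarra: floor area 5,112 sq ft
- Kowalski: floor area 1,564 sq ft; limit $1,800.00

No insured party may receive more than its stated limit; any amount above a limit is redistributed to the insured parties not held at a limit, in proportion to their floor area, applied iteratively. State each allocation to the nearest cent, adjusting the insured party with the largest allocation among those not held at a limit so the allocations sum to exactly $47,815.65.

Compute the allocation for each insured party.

Sum of floor area: 19,332.
Unconstrained shares: Quinlan 20,279.3562; Lindqvist 1,070.9795; Okafor 9,952.9369; Ibarra 12,643.9894; Kowalski 3,868.3880.
Held at cap: Quinlan ($16,600.00), Kowalski ($1,800.00); remaining pool $29,415.65 reallocated over remaining floor area 9,569.
Shares after redistribution: Lindqvist 1,331.0666 → $1,331.07; Okafor 12,370.0048 → $12,370.00; Ibarra 15,714.5786 → $15,714.58.

Quinlan: $16,600.00; Lindqvist: $1,331.07; Okafor: $12,370.00; Ibarra: $15,714.58; Kowalski: $1,800.00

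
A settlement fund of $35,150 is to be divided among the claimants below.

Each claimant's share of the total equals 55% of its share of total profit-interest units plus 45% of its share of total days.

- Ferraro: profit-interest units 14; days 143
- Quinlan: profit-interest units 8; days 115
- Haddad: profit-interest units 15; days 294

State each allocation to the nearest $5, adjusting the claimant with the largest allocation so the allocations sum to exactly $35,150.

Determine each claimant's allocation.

Ferraro: $11,415 · Quinlan: $7,475 · Haddad: $16,260

Profit-interest units total 37; days total 552.
Blended shares (55% profit-interest units + 45% days): Ferraro 0.3247; Quinlan 0.2127; Haddad 0.4626.
Proportional shares: Ferraro 11,412.65; Quinlan 7,475.31; Haddad 16,262.04.
At nearest $5: Ferraro $11,415; Quinlan $7,475; Haddad $16,260. Sum = $35,150.
Rounded total matches; no reconciliation needed.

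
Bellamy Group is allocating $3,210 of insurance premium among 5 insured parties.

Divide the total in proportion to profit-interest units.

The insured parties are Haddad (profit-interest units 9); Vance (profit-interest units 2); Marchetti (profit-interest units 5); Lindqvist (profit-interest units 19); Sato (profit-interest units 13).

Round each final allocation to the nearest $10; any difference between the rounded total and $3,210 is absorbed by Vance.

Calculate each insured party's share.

Combined profit-interest units = 48.
Unrounded shares: Haddad 9/48 × $3,210 = 601.88; Vance 2/48 × $3,210 = 133.75; Marchetti 5/48 × $3,210 = 334.38; Lindqvist 19/48 × $3,210 = 1,270.62; Sato 13/48 × $3,210 = 869.38.
At nearest $10: Haddad $600; Vance $130; Marchetti $330; Lindqvist $1,270; Sato $870. Sum = $3,200.
Difference $3,210 − $3,200 = +$10 applied to Vance: Vance becomes $140.

Haddad: $600; Vance: $140; Marchetti: $330; Lindqvist: $1,270; Sato: $870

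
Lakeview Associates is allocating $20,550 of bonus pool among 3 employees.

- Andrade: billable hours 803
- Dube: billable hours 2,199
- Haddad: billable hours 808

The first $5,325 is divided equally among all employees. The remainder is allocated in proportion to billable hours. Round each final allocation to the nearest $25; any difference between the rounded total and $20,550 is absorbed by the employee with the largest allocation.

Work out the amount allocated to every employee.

First tranche $5,325 split equally: $1,775 each.
Remainder $15,225 by billable hours (total 3,810): Andrade 3,208.84 → $3,200; Dube 8,787.34 → $8,775; Haddad 3,228.82 → $3,225.
Rounding difference +$25 on remainder applied to Dube.
Totals: Andrade $1,775 + $3,200 = $4,975; Dube $1,775 + $8,800 = $10,575; Haddad $1,775 + $3,225 = $5,000.

Andrade: $4,975 · Dube: $10,575 · Haddad: $5,000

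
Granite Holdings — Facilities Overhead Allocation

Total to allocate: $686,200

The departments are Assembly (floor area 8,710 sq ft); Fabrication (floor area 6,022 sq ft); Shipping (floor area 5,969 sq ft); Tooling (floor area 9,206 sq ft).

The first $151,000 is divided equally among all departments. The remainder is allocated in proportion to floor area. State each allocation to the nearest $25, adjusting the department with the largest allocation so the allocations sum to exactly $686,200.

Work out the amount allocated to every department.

Assembly: $193,625; Fabrication: $145,525; Shipping: $144,575; Tooling: $202,475

$151,000 shared equally gives $37,750 per department.
Remainder $535,200 by floor area (total 29,907): Assembly 155,869.60 → $155,875; Fabrication 107,766.56 → $107,775; Shipping 106,818.10 → $106,825; Tooling 164,745.75 → $164,750.
Rounding difference −$25 on remainder applied to Tooling.
Totals: Assembly $37,750 + $155,875 = $193,625; Fabrication $37,750 + $107,775 = $145,525; Shipping $37,750 + $106,825 = $144,575; Tooling $37,750 + $164,725 = $202,475.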